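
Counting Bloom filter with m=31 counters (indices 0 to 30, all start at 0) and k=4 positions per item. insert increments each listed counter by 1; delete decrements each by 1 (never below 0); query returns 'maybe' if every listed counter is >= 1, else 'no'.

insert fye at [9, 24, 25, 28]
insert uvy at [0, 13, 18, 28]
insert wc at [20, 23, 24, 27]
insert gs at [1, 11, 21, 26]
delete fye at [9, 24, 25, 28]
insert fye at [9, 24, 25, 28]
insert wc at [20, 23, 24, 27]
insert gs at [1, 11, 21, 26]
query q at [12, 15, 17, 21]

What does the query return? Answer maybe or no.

Step 1: insert fye at [9, 24, 25, 28] -> counters=[0,0,0,0,0,0,0,0,0,1,0,0,0,0,0,0,0,0,0,0,0,0,0,0,1,1,0,0,1,0,0]
Step 2: insert uvy at [0, 13, 18, 28] -> counters=[1,0,0,0,0,0,0,0,0,1,0,0,0,1,0,0,0,0,1,0,0,0,0,0,1,1,0,0,2,0,0]
Step 3: insert wc at [20, 23, 24, 27] -> counters=[1,0,0,0,0,0,0,0,0,1,0,0,0,1,0,0,0,0,1,0,1,0,0,1,2,1,0,1,2,0,0]
Step 4: insert gs at [1, 11, 21, 26] -> counters=[1,1,0,0,0,0,0,0,0,1,0,1,0,1,0,0,0,0,1,0,1,1,0,1,2,1,1,1,2,0,0]
Step 5: delete fye at [9, 24, 25, 28] -> counters=[1,1,0,0,0,0,0,0,0,0,0,1,0,1,0,0,0,0,1,0,1,1,0,1,1,0,1,1,1,0,0]
Step 6: insert fye at [9, 24, 25, 28] -> counters=[1,1,0,0,0,0,0,0,0,1,0,1,0,1,0,0,0,0,1,0,1,1,0,1,2,1,1,1,2,0,0]
Step 7: insert wc at [20, 23, 24, 27] -> counters=[1,1,0,0,0,0,0,0,0,1,0,1,0,1,0,0,0,0,1,0,2,1,0,2,3,1,1,2,2,0,0]
Step 8: insert gs at [1, 11, 21, 26] -> counters=[1,2,0,0,0,0,0,0,0,1,0,2,0,1,0,0,0,0,1,0,2,2,0,2,3,1,2,2,2,0,0]
Query q: check counters[12]=0 counters[15]=0 counters[17]=0 counters[21]=2 -> no

Answer: no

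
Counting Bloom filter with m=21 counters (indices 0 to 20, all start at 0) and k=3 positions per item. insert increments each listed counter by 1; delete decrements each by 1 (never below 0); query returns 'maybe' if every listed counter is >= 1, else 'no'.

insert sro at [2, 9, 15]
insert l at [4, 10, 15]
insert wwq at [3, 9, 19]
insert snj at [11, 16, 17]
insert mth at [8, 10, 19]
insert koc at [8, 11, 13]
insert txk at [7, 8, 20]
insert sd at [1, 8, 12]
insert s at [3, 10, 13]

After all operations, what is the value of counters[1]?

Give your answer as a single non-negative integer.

Step 1: insert sro at [2, 9, 15] -> counters=[0,0,1,0,0,0,0,0,0,1,0,0,0,0,0,1,0,0,0,0,0]
Step 2: insert l at [4, 10, 15] -> counters=[0,0,1,0,1,0,0,0,0,1,1,0,0,0,0,2,0,0,0,0,0]
Step 3: insert wwq at [3, 9, 19] -> counters=[0,0,1,1,1,0,0,0,0,2,1,0,0,0,0,2,0,0,0,1,0]
Step 4: insert snj at [11, 16, 17] -> counters=[0,0,1,1,1,0,0,0,0,2,1,1,0,0,0,2,1,1,0,1,0]
Step 5: insert mth at [8, 10, 19] -> counters=[0,0,1,1,1,0,0,0,1,2,2,1,0,0,0,2,1,1,0,2,0]
Step 6: insert koc at [8, 11, 13] -> counters=[0,0,1,1,1,0,0,0,2,2,2,2,0,1,0,2,1,1,0,2,0]
Step 7: insert txk at [7, 8, 20] -> counters=[0,0,1,1,1,0,0,1,3,2,2,2,0,1,0,2,1,1,0,2,1]
Step 8: insert sd at [1, 8, 12] -> counters=[0,1,1,1,1,0,0,1,4,2,2,2,1,1,0,2,1,1,0,2,1]
Step 9: insert s at [3, 10, 13] -> counters=[0,1,1,2,1,0,0,1,4,2,3,2,1,2,0,2,1,1,0,2,1]
Final counters=[0,1,1,2,1,0,0,1,4,2,3,2,1,2,0,2,1,1,0,2,1] -> counters[1]=1

Answer: 1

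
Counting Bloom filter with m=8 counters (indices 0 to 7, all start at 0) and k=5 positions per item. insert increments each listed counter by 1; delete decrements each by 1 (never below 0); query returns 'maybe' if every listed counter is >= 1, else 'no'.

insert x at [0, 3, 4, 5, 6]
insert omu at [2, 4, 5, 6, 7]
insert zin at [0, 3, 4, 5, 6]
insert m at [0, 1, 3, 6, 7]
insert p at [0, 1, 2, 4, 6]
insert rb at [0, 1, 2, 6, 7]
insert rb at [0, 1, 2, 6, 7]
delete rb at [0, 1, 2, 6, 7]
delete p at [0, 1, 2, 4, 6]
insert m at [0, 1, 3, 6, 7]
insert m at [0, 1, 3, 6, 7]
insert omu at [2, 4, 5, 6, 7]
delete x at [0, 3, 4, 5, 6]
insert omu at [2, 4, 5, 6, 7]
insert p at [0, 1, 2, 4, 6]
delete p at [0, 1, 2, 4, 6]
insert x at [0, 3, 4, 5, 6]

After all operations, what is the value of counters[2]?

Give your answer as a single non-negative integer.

Step 1: insert x at [0, 3, 4, 5, 6] -> counters=[1,0,0,1,1,1,1,0]
Step 2: insert omu at [2, 4, 5, 6, 7] -> counters=[1,0,1,1,2,2,2,1]
Step 3: insert zin at [0, 3, 4, 5, 6] -> counters=[2,0,1,2,3,3,3,1]
Step 4: insert m at [0, 1, 3, 6, 7] -> counters=[3,1,1,3,3,3,4,2]
Step 5: insert p at [0, 1, 2, 4, 6] -> counters=[4,2,2,3,4,3,5,2]
Step 6: insert rb at [0, 1, 2, 6, 7] -> counters=[5,3,3,3,4,3,6,3]
Step 7: insert rb at [0, 1, 2, 6, 7] -> counters=[6,4,4,3,4,3,7,4]
Step 8: delete rb at [0, 1, 2, 6, 7] -> counters=[5,3,3,3,4,3,6,3]
Step 9: delete p at [0, 1, 2, 4, 6] -> counters=[4,2,2,3,3,3,5,3]
Step 10: insert m at [0, 1, 3, 6, 7] -> counters=[5,3,2,4,3,3,6,4]
Step 11: insert m at [0, 1, 3, 6, 7] -> counters=[6,4,2,5,3,3,7,5]
Step 12: insert omu at [2, 4, 5, 6, 7] -> counters=[6,4,3,5,4,4,8,6]
Step 13: delete x at [0, 3, 4, 5, 6] -> counters=[5,4,3,4,3,3,7,6]
Step 14: insert omu at [2, 4, 5, 6, 7] -> counters=[5,4,4,4,4,4,8,7]
Step 15: insert p at [0, 1, 2, 4, 6] -> counters=[6,5,5,4,5,4,9,7]
Step 16: delete p at [0, 1, 2, 4, 6] -> counters=[5,4,4,4,4,4,8,7]
Step 17: insert x at [0, 3, 4, 5, 6] -> counters=[6,4,4,5,5,5,9,7]
Final counters=[6,4,4,5,5,5,9,7] -> counters[2]=4

Answer: 4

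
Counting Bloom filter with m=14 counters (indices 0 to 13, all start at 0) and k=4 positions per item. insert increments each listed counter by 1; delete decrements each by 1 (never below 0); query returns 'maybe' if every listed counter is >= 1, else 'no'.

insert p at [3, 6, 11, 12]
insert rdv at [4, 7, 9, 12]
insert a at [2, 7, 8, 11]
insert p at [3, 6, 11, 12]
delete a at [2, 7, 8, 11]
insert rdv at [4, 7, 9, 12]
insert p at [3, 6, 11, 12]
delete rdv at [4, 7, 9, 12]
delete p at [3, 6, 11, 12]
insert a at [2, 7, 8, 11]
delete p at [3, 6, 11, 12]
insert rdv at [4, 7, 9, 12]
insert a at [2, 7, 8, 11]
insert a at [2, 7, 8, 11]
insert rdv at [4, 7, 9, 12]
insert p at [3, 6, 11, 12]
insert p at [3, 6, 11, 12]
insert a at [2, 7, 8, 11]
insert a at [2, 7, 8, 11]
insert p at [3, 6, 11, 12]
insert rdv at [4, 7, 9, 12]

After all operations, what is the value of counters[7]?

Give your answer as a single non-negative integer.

Answer: 9

Derivation:
Step 1: insert p at [3, 6, 11, 12] -> counters=[0,0,0,1,0,0,1,0,0,0,0,1,1,0]
Step 2: insert rdv at [4, 7, 9, 12] -> counters=[0,0,0,1,1,0,1,1,0,1,0,1,2,0]
Step 3: insert a at [2, 7, 8, 11] -> counters=[0,0,1,1,1,0,1,2,1,1,0,2,2,0]
Step 4: insert p at [3, 6, 11, 12] -> counters=[0,0,1,2,1,0,2,2,1,1,0,3,3,0]
Step 5: delete a at [2, 7, 8, 11] -> counters=[0,0,0,2,1,0,2,1,0,1,0,2,3,0]
Step 6: insert rdv at [4, 7, 9, 12] -> counters=[0,0,0,2,2,0,2,2,0,2,0,2,4,0]
Step 7: insert p at [3, 6, 11, 12] -> counters=[0,0,0,3,2,0,3,2,0,2,0,3,5,0]
Step 8: delete rdv at [4, 7, 9, 12] -> counters=[0,0,0,3,1,0,3,1,0,1,0,3,4,0]
Step 9: delete p at [3, 6, 11, 12] -> counters=[0,0,0,2,1,0,2,1,0,1,0,2,3,0]
Step 10: insert a at [2, 7, 8, 11] -> counters=[0,0,1,2,1,0,2,2,1,1,0,3,3,0]
Step 11: delete p at [3, 6, 11, 12] -> counters=[0,0,1,1,1,0,1,2,1,1,0,2,2,0]
Step 12: insert rdv at [4, 7, 9, 12] -> counters=[0,0,1,1,2,0,1,3,1,2,0,2,3,0]
Step 13: insert a at [2, 7, 8, 11] -> counters=[0,0,2,1,2,0,1,4,2,2,0,3,3,0]
Step 14: insert a at [2, 7, 8, 11] -> counters=[0,0,3,1,2,0,1,5,3,2,0,4,3,0]
Step 15: insert rdv at [4, 7, 9, 12] -> counters=[0,0,3,1,3,0,1,6,3,3,0,4,4,0]
Step 16: insert p at [3, 6, 11, 12] -> counters=[0,0,3,2,3,0,2,6,3,3,0,5,5,0]
Step 17: insert p at [3, 6, 11, 12] -> counters=[0,0,3,3,3,0,3,6,3,3,0,6,6,0]
Step 18: insert a at [2, 7, 8, 11] -> counters=[0,0,4,3,3,0,3,7,4,3,0,7,6,0]
Step 19: insert a at [2, 7, 8, 11] -> counters=[0,0,5,3,3,0,3,8,5,3,0,8,6,0]
Step 20: insert p at [3, 6, 11, 12] -> counters=[0,0,5,4,3,0,4,8,5,3,0,9,7,0]
Step 21: insert rdv at [4, 7, 9, 12] -> counters=[0,0,5,4,4,0,4,9,5,4,0,9,8,0]
Final counters=[0,0,5,4,4,0,4,9,5,4,0,9,8,0] -> counters[7]=9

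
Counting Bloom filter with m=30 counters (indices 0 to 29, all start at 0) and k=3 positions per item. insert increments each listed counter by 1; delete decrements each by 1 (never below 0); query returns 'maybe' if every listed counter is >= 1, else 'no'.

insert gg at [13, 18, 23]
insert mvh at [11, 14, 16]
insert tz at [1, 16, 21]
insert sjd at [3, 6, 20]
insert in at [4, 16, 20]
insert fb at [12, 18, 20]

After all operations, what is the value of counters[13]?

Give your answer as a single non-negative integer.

Step 1: insert gg at [13, 18, 23] -> counters=[0,0,0,0,0,0,0,0,0,0,0,0,0,1,0,0,0,0,1,0,0,0,0,1,0,0,0,0,0,0]
Step 2: insert mvh at [11, 14, 16] -> counters=[0,0,0,0,0,0,0,0,0,0,0,1,0,1,1,0,1,0,1,0,0,0,0,1,0,0,0,0,0,0]
Step 3: insert tz at [1, 16, 21] -> counters=[0,1,0,0,0,0,0,0,0,0,0,1,0,1,1,0,2,0,1,0,0,1,0,1,0,0,0,0,0,0]
Step 4: insert sjd at [3, 6, 20] -> counters=[0,1,0,1,0,0,1,0,0,0,0,1,0,1,1,0,2,0,1,0,1,1,0,1,0,0,0,0,0,0]
Step 5: insert in at [4, 16, 20] -> counters=[0,1,0,1,1,0,1,0,0,0,0,1,0,1,1,0,3,0,1,0,2,1,0,1,0,0,0,0,0,0]
Step 6: insert fb at [12, 18, 20] -> counters=[0,1,0,1,1,0,1,0,0,0,0,1,1,1,1,0,3,0,2,0,3,1,0,1,0,0,0,0,0,0]
Final counters=[0,1,0,1,1,0,1,0,0,0,0,1,1,1,1,0,3,0,2,0,3,1,0,1,0,0,0,0,0,0] -> counters[13]=1

Answer: 1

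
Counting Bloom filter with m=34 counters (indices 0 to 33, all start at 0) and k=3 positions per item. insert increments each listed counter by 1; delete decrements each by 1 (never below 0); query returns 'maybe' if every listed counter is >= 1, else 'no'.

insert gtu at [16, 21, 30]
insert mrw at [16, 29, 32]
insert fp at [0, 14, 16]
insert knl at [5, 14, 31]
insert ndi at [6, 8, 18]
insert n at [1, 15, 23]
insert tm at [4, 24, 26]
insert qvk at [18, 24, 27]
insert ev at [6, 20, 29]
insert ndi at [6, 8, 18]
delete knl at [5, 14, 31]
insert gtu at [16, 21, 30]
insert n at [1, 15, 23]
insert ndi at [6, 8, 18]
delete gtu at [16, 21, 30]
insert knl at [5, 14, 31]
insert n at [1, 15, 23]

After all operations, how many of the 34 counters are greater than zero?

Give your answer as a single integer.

Step 1: insert gtu at [16, 21, 30] -> counters=[0,0,0,0,0,0,0,0,0,0,0,0,0,0,0,0,1,0,0,0,0,1,0,0,0,0,0,0,0,0,1,0,0,0]
Step 2: insert mrw at [16, 29, 32] -> counters=[0,0,0,0,0,0,0,0,0,0,0,0,0,0,0,0,2,0,0,0,0,1,0,0,0,0,0,0,0,1,1,0,1,0]
Step 3: insert fp at [0, 14, 16] -> counters=[1,0,0,0,0,0,0,0,0,0,0,0,0,0,1,0,3,0,0,0,0,1,0,0,0,0,0,0,0,1,1,0,1,0]
Step 4: insert knl at [5, 14, 31] -> counters=[1,0,0,0,0,1,0,0,0,0,0,0,0,0,2,0,3,0,0,0,0,1,0,0,0,0,0,0,0,1,1,1,1,0]
Step 5: insert ndi at [6, 8, 18] -> counters=[1,0,0,0,0,1,1,0,1,0,0,0,0,0,2,0,3,0,1,0,0,1,0,0,0,0,0,0,0,1,1,1,1,0]
Step 6: insert n at [1, 15, 23] -> counters=[1,1,0,0,0,1,1,0,1,0,0,0,0,0,2,1,3,0,1,0,0,1,0,1,0,0,0,0,0,1,1,1,1,0]
Step 7: insert tm at [4, 24, 26] -> counters=[1,1,0,0,1,1,1,0,1,0,0,0,0,0,2,1,3,0,1,0,0,1,0,1,1,0,1,0,0,1,1,1,1,0]
Step 8: insert qvk at [18, 24, 27] -> counters=[1,1,0,0,1,1,1,0,1,0,0,0,0,0,2,1,3,0,2,0,0,1,0,1,2,0,1,1,0,1,1,1,1,0]
Step 9: insert ev at [6, 20, 29] -> counters=[1,1,0,0,1,1,2,0,1,0,0,0,0,0,2,1,3,0,2,0,1,1,0,1,2,0,1,1,0,2,1,1,1,0]
Step 10: insert ndi at [6, 8, 18] -> counters=[1,1,0,0,1,1,3,0,2,0,0,0,0,0,2,1,3,0,3,0,1,1,0,1,2,0,1,1,0,2,1,1,1,0]
Step 11: delete knl at [5, 14, 31] -> counters=[1,1,0,0,1,0,3,0,2,0,0,0,0,0,1,1,3,0,3,0,1,1,0,1,2,0,1,1,0,2,1,0,1,0]
Step 12: insert gtu at [16, 21, 30] -> counters=[1,1,0,0,1,0,3,0,2,0,0,0,0,0,1,1,4,0,3,0,1,2,0,1,2,0,1,1,0,2,2,0,1,0]
Step 13: insert n at [1, 15, 23] -> counters=[1,2,0,0,1,0,3,0,2,0,0,0,0,0,1,2,4,0,3,0,1,2,0,2,2,0,1,1,0,2,2,0,1,0]
Step 14: insert ndi at [6, 8, 18] -> counters=[1,2,0,0,1,0,4,0,3,0,0,0,0,0,1,2,4,0,4,0,1,2,0,2,2,0,1,1,0,2,2,0,1,0]
Step 15: delete gtu at [16, 21, 30] -> counters=[1,2,0,0,1,0,4,0,3,0,0,0,0,0,1,2,3,0,4,0,1,1,0,2,2,0,1,1,0,2,1,0,1,0]
Step 16: insert knl at [5, 14, 31] -> counters=[1,2,0,0,1,1,4,0,3,0,0,0,0,0,2,2,3,0,4,0,1,1,0,2,2,0,1,1,0,2,1,1,1,0]
Step 17: insert n at [1, 15, 23] -> counters=[1,3,0,0,1,1,4,0,3,0,0,0,0,0,2,3,3,0,4,0,1,1,0,3,2,0,1,1,0,2,1,1,1,0]
Final counters=[1,3,0,0,1,1,4,0,3,0,0,0,0,0,2,3,3,0,4,0,1,1,0,3,2,0,1,1,0,2,1,1,1,0] -> 20 nonzero

Answer: 20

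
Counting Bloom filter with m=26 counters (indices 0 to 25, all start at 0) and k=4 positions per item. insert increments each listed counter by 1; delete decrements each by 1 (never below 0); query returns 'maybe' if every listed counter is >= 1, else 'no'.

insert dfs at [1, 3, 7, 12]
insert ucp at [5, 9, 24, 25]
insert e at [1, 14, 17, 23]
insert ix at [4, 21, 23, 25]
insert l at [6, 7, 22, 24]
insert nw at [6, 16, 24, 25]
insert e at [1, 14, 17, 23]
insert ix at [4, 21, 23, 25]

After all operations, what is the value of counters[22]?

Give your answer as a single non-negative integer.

Step 1: insert dfs at [1, 3, 7, 12] -> counters=[0,1,0,1,0,0,0,1,0,0,0,0,1,0,0,0,0,0,0,0,0,0,0,0,0,0]
Step 2: insert ucp at [5, 9, 24, 25] -> counters=[0,1,0,1,0,1,0,1,0,1,0,0,1,0,0,0,0,0,0,0,0,0,0,0,1,1]
Step 3: insert e at [1, 14, 17, 23] -> counters=[0,2,0,1,0,1,0,1,0,1,0,0,1,0,1,0,0,1,0,0,0,0,0,1,1,1]
Step 4: insert ix at [4, 21, 23, 25] -> counters=[0,2,0,1,1,1,0,1,0,1,0,0,1,0,1,0,0,1,0,0,0,1,0,2,1,2]
Step 5: insert l at [6, 7, 22, 24] -> counters=[0,2,0,1,1,1,1,2,0,1,0,0,1,0,1,0,0,1,0,0,0,1,1,2,2,2]
Step 6: insert nw at [6, 16, 24, 25] -> counters=[0,2,0,1,1,1,2,2,0,1,0,0,1,0,1,0,1,1,0,0,0,1,1,2,3,3]
Step 7: insert e at [1, 14, 17, 23] -> counters=[0,3,0,1,1,1,2,2,0,1,0,0,1,0,2,0,1,2,0,0,0,1,1,3,3,3]
Step 8: insert ix at [4, 21, 23, 25] -> counters=[0,3,0,1,2,1,2,2,0,1,0,0,1,0,2,0,1,2,0,0,0,2,1,4,3,4]
Final counters=[0,3,0,1,2,1,2,2,0,1,0,0,1,0,2,0,1,2,0,0,0,2,1,4,3,4] -> counters[22]=1

Answer: 1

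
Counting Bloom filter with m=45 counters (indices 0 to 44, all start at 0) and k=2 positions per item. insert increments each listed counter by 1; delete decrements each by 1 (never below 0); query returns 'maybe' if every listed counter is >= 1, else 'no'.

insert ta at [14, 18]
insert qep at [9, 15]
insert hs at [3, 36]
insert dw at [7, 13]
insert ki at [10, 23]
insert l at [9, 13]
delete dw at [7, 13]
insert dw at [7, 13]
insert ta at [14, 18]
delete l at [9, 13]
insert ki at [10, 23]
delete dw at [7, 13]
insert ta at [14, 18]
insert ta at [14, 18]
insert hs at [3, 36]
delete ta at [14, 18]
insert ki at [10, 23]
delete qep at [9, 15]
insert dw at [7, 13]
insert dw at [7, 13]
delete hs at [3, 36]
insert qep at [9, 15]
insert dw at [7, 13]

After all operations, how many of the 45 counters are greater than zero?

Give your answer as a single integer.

Answer: 10

Derivation:
Step 1: insert ta at [14, 18] -> counters=[0,0,0,0,0,0,0,0,0,0,0,0,0,0,1,0,0,0,1,0,0,0,0,0,0,0,0,0,0,0,0,0,0,0,0,0,0,0,0,0,0,0,0,0,0]
Step 2: insert qep at [9, 15] -> counters=[0,0,0,0,0,0,0,0,0,1,0,0,0,0,1,1,0,0,1,0,0,0,0,0,0,0,0,0,0,0,0,0,0,0,0,0,0,0,0,0,0,0,0,0,0]
Step 3: insert hs at [3, 36] -> counters=[0,0,0,1,0,0,0,0,0,1,0,0,0,0,1,1,0,0,1,0,0,0,0,0,0,0,0,0,0,0,0,0,0,0,0,0,1,0,0,0,0,0,0,0,0]
Step 4: insert dw at [7, 13] -> counters=[0,0,0,1,0,0,0,1,0,1,0,0,0,1,1,1,0,0,1,0,0,0,0,0,0,0,0,0,0,0,0,0,0,0,0,0,1,0,0,0,0,0,0,0,0]
Step 5: insert ki at [10, 23] -> counters=[0,0,0,1,0,0,0,1,0,1,1,0,0,1,1,1,0,0,1,0,0,0,0,1,0,0,0,0,0,0,0,0,0,0,0,0,1,0,0,0,0,0,0,0,0]
Step 6: insert l at [9, 13] -> counters=[0,0,0,1,0,0,0,1,0,2,1,0,0,2,1,1,0,0,1,0,0,0,0,1,0,0,0,0,0,0,0,0,0,0,0,0,1,0,0,0,0,0,0,0,0]
Step 7: delete dw at [7, 13] -> counters=[0,0,0,1,0,0,0,0,0,2,1,0,0,1,1,1,0,0,1,0,0,0,0,1,0,0,0,0,0,0,0,0,0,0,0,0,1,0,0,0,0,0,0,0,0]
Step 8: insert dw at [7, 13] -> counters=[0,0,0,1,0,0,0,1,0,2,1,0,0,2,1,1,0,0,1,0,0,0,0,1,0,0,0,0,0,0,0,0,0,0,0,0,1,0,0,0,0,0,0,0,0]
Step 9: insert ta at [14, 18] -> counters=[0,0,0,1,0,0,0,1,0,2,1,0,0,2,2,1,0,0,2,0,0,0,0,1,0,0,0,0,0,0,0,0,0,0,0,0,1,0,0,0,0,0,0,0,0]
Step 10: delete l at [9, 13] -> counters=[0,0,0,1,0,0,0,1,0,1,1,0,0,1,2,1,0,0,2,0,0,0,0,1,0,0,0,0,0,0,0,0,0,0,0,0,1,0,0,0,0,0,0,0,0]
Step 11: insert ki at [10, 23] -> counters=[0,0,0,1,0,0,0,1,0,1,2,0,0,1,2,1,0,0,2,0,0,0,0,2,0,0,0,0,0,0,0,0,0,0,0,0,1,0,0,0,0,0,0,0,0]
Step 12: delete dw at [7, 13] -> counters=[0,0,0,1,0,0,0,0,0,1,2,0,0,0,2,1,0,0,2,0,0,0,0,2,0,0,0,0,0,0,0,0,0,0,0,0,1,0,0,0,0,0,0,0,0]
Step 13: insert ta at [14, 18] -> counters=[0,0,0,1,0,0,0,0,0,1,2,0,0,0,3,1,0,0,3,0,0,0,0,2,0,0,0,0,0,0,0,0,0,0,0,0,1,0,0,0,0,0,0,0,0]
Step 14: insert ta at [14, 18] -> counters=[0,0,0,1,0,0,0,0,0,1,2,0,0,0,4,1,0,0,4,0,0,0,0,2,0,0,0,0,0,0,0,0,0,0,0,0,1,0,0,0,0,0,0,0,0]
Step 15: insert hs at [3, 36] -> counters=[0,0,0,2,0,0,0,0,0,1,2,0,0,0,4,1,0,0,4,0,0,0,0,2,0,0,0,0,0,0,0,0,0,0,0,0,2,0,0,0,0,0,0,0,0]
Step 16: delete ta at [14, 18] -> counters=[0,0,0,2,0,0,0,0,0,1,2,0,0,0,3,1,0,0,3,0,0,0,0,2,0,0,0,0,0,0,0,0,0,0,0,0,2,0,0,0,0,0,0,0,0]
Step 17: insert ki at [10, 23] -> counters=[0,0,0,2,0,0,0,0,0,1,3,0,0,0,3,1,0,0,3,0,0,0,0,3,0,0,0,0,0,0,0,0,0,0,0,0,2,0,0,0,0,0,0,0,0]
Step 18: delete qep at [9, 15] -> counters=[0,0,0,2,0,0,0,0,0,0,3,0,0,0,3,0,0,0,3,0,0,0,0,3,0,0,0,0,0,0,0,0,0,0,0,0,2,0,0,0,0,0,0,0,0]
Step 19: insert dw at [7, 13] -> counters=[0,0,0,2,0,0,0,1,0,0,3,0,0,1,3,0,0,0,3,0,0,0,0,3,0,0,0,0,0,0,0,0,0,0,0,0,2,0,0,0,0,0,0,0,0]
Step 20: insert dw at [7, 13] -> counters=[0,0,0,2,0,0,0,2,0,0,3,0,0,2,3,0,0,0,3,0,0,0,0,3,0,0,0,0,0,0,0,0,0,0,0,0,2,0,0,0,0,0,0,0,0]
Step 21: delete hs at [3, 36] -> counters=[0,0,0,1,0,0,0,2,0,0,3,0,0,2,3,0,0,0,3,0,0,0,0,3,0,0,0,0,0,0,0,0,0,0,0,0,1,0,0,0,0,0,0,0,0]
Step 22: insert qep at [9, 15] -> counters=[0,0,0,1,0,0,0,2,0,1,3,0,0,2,3,1,0,0,3,0,0,0,0,3,0,0,0,0,0,0,0,0,0,0,0,0,1,0,0,0,0,0,0,0,0]
Step 23: insert dw at [7, 13] -> counters=[0,0,0,1,0,0,0,3,0,1,3,0,0,3,3,1,0,0,3,0,0,0,0,3,0,0,0,0,0,0,0,0,0,0,0,0,1,0,0,0,0,0,0,0,0]
Final counters=[0,0,0,1,0,0,0,3,0,1,3,0,0,3,3,1,0,0,3,0,0,0,0,3,0,0,0,0,0,0,0,0,0,0,0,0,1,0,0,0,0,0,0,0,0] -> 10 nonzero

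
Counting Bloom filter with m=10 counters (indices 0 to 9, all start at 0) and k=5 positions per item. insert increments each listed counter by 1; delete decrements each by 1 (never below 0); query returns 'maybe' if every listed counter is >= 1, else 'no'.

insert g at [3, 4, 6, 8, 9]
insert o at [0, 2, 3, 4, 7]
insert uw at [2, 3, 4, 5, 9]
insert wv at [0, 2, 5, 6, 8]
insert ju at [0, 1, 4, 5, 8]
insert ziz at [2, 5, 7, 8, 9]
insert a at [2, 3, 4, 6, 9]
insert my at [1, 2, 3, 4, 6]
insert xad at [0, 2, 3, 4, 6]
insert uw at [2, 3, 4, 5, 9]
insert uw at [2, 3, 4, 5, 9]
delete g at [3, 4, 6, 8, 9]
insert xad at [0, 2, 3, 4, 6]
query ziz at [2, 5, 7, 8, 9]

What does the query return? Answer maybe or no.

Answer: maybe

Derivation:
Step 1: insert g at [3, 4, 6, 8, 9] -> counters=[0,0,0,1,1,0,1,0,1,1]
Step 2: insert o at [0, 2, 3, 4, 7] -> counters=[1,0,1,2,2,0,1,1,1,1]
Step 3: insert uw at [2, 3, 4, 5, 9] -> counters=[1,0,2,3,3,1,1,1,1,2]
Step 4: insert wv at [0, 2, 5, 6, 8] -> counters=[2,0,3,3,3,2,2,1,2,2]
Step 5: insert ju at [0, 1, 4, 5, 8] -> counters=[3,1,3,3,4,3,2,1,3,2]
Step 6: insert ziz at [2, 5, 7, 8, 9] -> counters=[3,1,4,3,4,4,2,2,4,3]
Step 7: insert a at [2, 3, 4, 6, 9] -> counters=[3,1,5,4,5,4,3,2,4,4]
Step 8: insert my at [1, 2, 3, 4, 6] -> counters=[3,2,6,5,6,4,4,2,4,4]
Step 9: insert xad at [0, 2, 3, 4, 6] -> counters=[4,2,7,6,7,4,5,2,4,4]
Step 10: insert uw at [2, 3, 4, 5, 9] -> counters=[4,2,8,7,8,5,5,2,4,5]
Step 11: insert uw at [2, 3, 4, 5, 9] -> counters=[4,2,9,8,9,6,5,2,4,6]
Step 12: delete g at [3, 4, 6, 8, 9] -> counters=[4,2,9,7,8,6,4,2,3,5]
Step 13: insert xad at [0, 2, 3, 4, 6] -> counters=[5,2,10,8,9,6,5,2,3,5]
Query ziz: check counters[2]=10 counters[5]=6 counters[7]=2 counters[8]=3 counters[9]=5 -> maybe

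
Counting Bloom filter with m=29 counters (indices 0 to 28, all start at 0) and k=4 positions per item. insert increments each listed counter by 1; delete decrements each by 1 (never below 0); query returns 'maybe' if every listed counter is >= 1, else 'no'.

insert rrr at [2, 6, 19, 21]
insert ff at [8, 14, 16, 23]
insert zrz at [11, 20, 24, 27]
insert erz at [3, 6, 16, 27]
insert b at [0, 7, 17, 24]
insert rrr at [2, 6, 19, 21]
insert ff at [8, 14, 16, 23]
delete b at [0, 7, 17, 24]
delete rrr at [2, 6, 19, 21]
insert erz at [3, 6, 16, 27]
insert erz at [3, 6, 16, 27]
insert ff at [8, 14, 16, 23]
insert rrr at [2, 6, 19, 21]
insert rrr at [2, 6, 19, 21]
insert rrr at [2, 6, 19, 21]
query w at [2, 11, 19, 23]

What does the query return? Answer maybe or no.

Step 1: insert rrr at [2, 6, 19, 21] -> counters=[0,0,1,0,0,0,1,0,0,0,0,0,0,0,0,0,0,0,0,1,0,1,0,0,0,0,0,0,0]
Step 2: insert ff at [8, 14, 16, 23] -> counters=[0,0,1,0,0,0,1,0,1,0,0,0,0,0,1,0,1,0,0,1,0,1,0,1,0,0,0,0,0]
Step 3: insert zrz at [11, 20, 24, 27] -> counters=[0,0,1,0,0,0,1,0,1,0,0,1,0,0,1,0,1,0,0,1,1,1,0,1,1,0,0,1,0]
Step 4: insert erz at [3, 6, 16, 27] -> counters=[0,0,1,1,0,0,2,0,1,0,0,1,0,0,1,0,2,0,0,1,1,1,0,1,1,0,0,2,0]
Step 5: insert b at [0, 7, 17, 24] -> counters=[1,0,1,1,0,0,2,1,1,0,0,1,0,0,1,0,2,1,0,1,1,1,0,1,2,0,0,2,0]
Step 6: insert rrr at [2, 6, 19, 21] -> counters=[1,0,2,1,0,0,3,1,1,0,0,1,0,0,1,0,2,1,0,2,1,2,0,1,2,0,0,2,0]
Step 7: insert ff at [8, 14, 16, 23] -> counters=[1,0,2,1,0,0,3,1,2,0,0,1,0,0,2,0,3,1,0,2,1,2,0,2,2,0,0,2,0]
Step 8: delete b at [0, 7, 17, 24] -> counters=[0,0,2,1,0,0,3,0,2,0,0,1,0,0,2,0,3,0,0,2,1,2,0,2,1,0,0,2,0]
Step 9: delete rrr at [2, 6, 19, 21] -> counters=[0,0,1,1,0,0,2,0,2,0,0,1,0,0,2,0,3,0,0,1,1,1,0,2,1,0,0,2,0]
Step 10: insert erz at [3, 6, 16, 27] -> counters=[0,0,1,2,0,0,3,0,2,0,0,1,0,0,2,0,4,0,0,1,1,1,0,2,1,0,0,3,0]
Step 11: insert erz at [3, 6, 16, 27] -> counters=[0,0,1,3,0,0,4,0,2,0,0,1,0,0,2,0,5,0,0,1,1,1,0,2,1,0,0,4,0]
Step 12: insert ff at [8, 14, 16, 23] -> counters=[0,0,1,3,0,0,4,0,3,0,0,1,0,0,3,0,6,0,0,1,1,1,0,3,1,0,0,4,0]
Step 13: insert rrr at [2, 6, 19, 21] -> counters=[0,0,2,3,0,0,5,0,3,0,0,1,0,0,3,0,6,0,0,2,1,2,0,3,1,0,0,4,0]
Step 14: insert rrr at [2, 6, 19, 21] -> counters=[0,0,3,3,0,0,6,0,3,0,0,1,0,0,3,0,6,0,0,3,1,3,0,3,1,0,0,4,0]
Step 15: insert rrr at [2, 6, 19, 21] -> counters=[0,0,4,3,0,0,7,0,3,0,0,1,0,0,3,0,6,0,0,4,1,4,0,3,1,0,0,4,0]
Query w: check counters[2]=4 counters[11]=1 counters[19]=4 counters[23]=3 -> maybe

Answer: maybe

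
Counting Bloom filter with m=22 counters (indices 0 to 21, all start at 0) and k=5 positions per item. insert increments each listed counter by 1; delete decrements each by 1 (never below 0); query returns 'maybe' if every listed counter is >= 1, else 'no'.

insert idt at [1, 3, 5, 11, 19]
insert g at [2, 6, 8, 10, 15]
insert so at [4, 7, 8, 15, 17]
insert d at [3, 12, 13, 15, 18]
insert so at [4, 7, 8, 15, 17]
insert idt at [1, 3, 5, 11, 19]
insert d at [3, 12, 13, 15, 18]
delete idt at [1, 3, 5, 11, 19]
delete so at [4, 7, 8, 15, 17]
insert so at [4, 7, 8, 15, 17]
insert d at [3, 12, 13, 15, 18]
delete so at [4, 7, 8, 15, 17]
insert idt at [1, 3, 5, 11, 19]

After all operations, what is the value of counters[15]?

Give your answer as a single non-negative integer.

Answer: 5

Derivation:
Step 1: insert idt at [1, 3, 5, 11, 19] -> counters=[0,1,0,1,0,1,0,0,0,0,0,1,0,0,0,0,0,0,0,1,0,0]
Step 2: insert g at [2, 6, 8, 10, 15] -> counters=[0,1,1,1,0,1,1,0,1,0,1,1,0,0,0,1,0,0,0,1,0,0]
Step 3: insert so at [4, 7, 8, 15, 17] -> counters=[0,1,1,1,1,1,1,1,2,0,1,1,0,0,0,2,0,1,0,1,0,0]
Step 4: insert d at [3, 12, 13, 15, 18] -> counters=[0,1,1,2,1,1,1,1,2,0,1,1,1,1,0,3,0,1,1,1,0,0]
Step 5: insert so at [4, 7, 8, 15, 17] -> counters=[0,1,1,2,2,1,1,2,3,0,1,1,1,1,0,4,0,2,1,1,0,0]
Step 6: insert idt at [1, 3, 5, 11, 19] -> counters=[0,2,1,3,2,2,1,2,3,0,1,2,1,1,0,4,0,2,1,2,0,0]
Step 7: insert d at [3, 12, 13, 15, 18] -> counters=[0,2,1,4,2,2,1,2,3,0,1,2,2,2,0,5,0,2,2,2,0,0]
Step 8: delete idt at [1, 3, 5, 11, 19] -> counters=[0,1,1,3,2,1,1,2,3,0,1,1,2,2,0,5,0,2,2,1,0,0]
Step 9: delete so at [4, 7, 8, 15, 17] -> counters=[0,1,1,3,1,1,1,1,2,0,1,1,2,2,0,4,0,1,2,1,0,0]
Step 10: insert so at [4, 7, 8, 15, 17] -> counters=[0,1,1,3,2,1,1,2,3,0,1,1,2,2,0,5,0,2,2,1,0,0]
Step 11: insert d at [3, 12, 13, 15, 18] -> counters=[0,1,1,4,2,1,1,2,3,0,1,1,3,3,0,6,0,2,3,1,0,0]
Step 12: delete so at [4, 7, 8, 15, 17] -> counters=[0,1,1,4,1,1,1,1,2,0,1,1,3,3,0,5,0,1,3,1,0,0]
Step 13: insert idt at [1, 3, 5, 11, 19] -> counters=[0,2,1,5,1,2,1,1,2,0,1,2,3,3,0,5,0,1,3,2,0,0]
Final counters=[0,2,1,5,1,2,1,1,2,0,1,2,3,3,0,5,0,1,3,2,0,0] -> counters[15]=5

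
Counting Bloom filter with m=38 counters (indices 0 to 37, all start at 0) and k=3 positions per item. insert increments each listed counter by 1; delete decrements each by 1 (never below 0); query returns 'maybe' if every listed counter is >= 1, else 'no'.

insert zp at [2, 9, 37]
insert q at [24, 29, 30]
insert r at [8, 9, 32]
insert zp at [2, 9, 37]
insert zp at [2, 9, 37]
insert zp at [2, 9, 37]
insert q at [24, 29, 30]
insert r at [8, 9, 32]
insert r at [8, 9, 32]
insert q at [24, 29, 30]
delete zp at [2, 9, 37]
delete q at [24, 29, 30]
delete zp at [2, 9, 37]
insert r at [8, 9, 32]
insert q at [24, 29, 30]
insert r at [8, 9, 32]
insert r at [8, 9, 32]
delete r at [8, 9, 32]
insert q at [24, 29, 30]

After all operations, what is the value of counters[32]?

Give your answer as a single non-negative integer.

Answer: 5

Derivation:
Step 1: insert zp at [2, 9, 37] -> counters=[0,0,1,0,0,0,0,0,0,1,0,0,0,0,0,0,0,0,0,0,0,0,0,0,0,0,0,0,0,0,0,0,0,0,0,0,0,1]
Step 2: insert q at [24, 29, 30] -> counters=[0,0,1,0,0,0,0,0,0,1,0,0,0,0,0,0,0,0,0,0,0,0,0,0,1,0,0,0,0,1,1,0,0,0,0,0,0,1]
Step 3: insert r at [8, 9, 32] -> counters=[0,0,1,0,0,0,0,0,1,2,0,0,0,0,0,0,0,0,0,0,0,0,0,0,1,0,0,0,0,1,1,0,1,0,0,0,0,1]
Step 4: insert zp at [2, 9, 37] -> counters=[0,0,2,0,0,0,0,0,1,3,0,0,0,0,0,0,0,0,0,0,0,0,0,0,1,0,0,0,0,1,1,0,1,0,0,0,0,2]
Step 5: insert zp at [2, 9, 37] -> counters=[0,0,3,0,0,0,0,0,1,4,0,0,0,0,0,0,0,0,0,0,0,0,0,0,1,0,0,0,0,1,1,0,1,0,0,0,0,3]
Step 6: insert zp at [2, 9, 37] -> counters=[0,0,4,0,0,0,0,0,1,5,0,0,0,0,0,0,0,0,0,0,0,0,0,0,1,0,0,0,0,1,1,0,1,0,0,0,0,4]
Step 7: insert q at [24, 29, 30] -> counters=[0,0,4,0,0,0,0,0,1,5,0,0,0,0,0,0,0,0,0,0,0,0,0,0,2,0,0,0,0,2,2,0,1,0,0,0,0,4]
Step 8: insert r at [8, 9, 32] -> counters=[0,0,4,0,0,0,0,0,2,6,0,0,0,0,0,0,0,0,0,0,0,0,0,0,2,0,0,0,0,2,2,0,2,0,0,0,0,4]
Step 9: insert r at [8, 9, 32] -> counters=[0,0,4,0,0,0,0,0,3,7,0,0,0,0,0,0,0,0,0,0,0,0,0,0,2,0,0,0,0,2,2,0,3,0,0,0,0,4]
Step 10: insert q at [24, 29, 30] -> counters=[0,0,4,0,0,0,0,0,3,7,0,0,0,0,0,0,0,0,0,0,0,0,0,0,3,0,0,0,0,3,3,0,3,0,0,0,0,4]
Step 11: delete zp at [2, 9, 37] -> counters=[0,0,3,0,0,0,0,0,3,6,0,0,0,0,0,0,0,0,0,0,0,0,0,0,3,0,0,0,0,3,3,0,3,0,0,0,0,3]
Step 12: delete q at [24, 29, 30] -> counters=[0,0,3,0,0,0,0,0,3,6,0,0,0,0,0,0,0,0,0,0,0,0,0,0,2,0,0,0,0,2,2,0,3,0,0,0,0,3]
Step 13: delete zp at [2, 9, 37] -> counters=[0,0,2,0,0,0,0,0,3,5,0,0,0,0,0,0,0,0,0,0,0,0,0,0,2,0,0,0,0,2,2,0,3,0,0,0,0,2]
Step 14: insert r at [8, 9, 32] -> counters=[0,0,2,0,0,0,0,0,4,6,0,0,0,0,0,0,0,0,0,0,0,0,0,0,2,0,0,0,0,2,2,0,4,0,0,0,0,2]
Step 15: insert q at [24, 29, 30] -> counters=[0,0,2,0,0,0,0,0,4,6,0,0,0,0,0,0,0,0,0,0,0,0,0,0,3,0,0,0,0,3,3,0,4,0,0,0,0,2]
Step 16: insert r at [8, 9, 32] -> counters=[0,0,2,0,0,0,0,0,5,7,0,0,0,0,0,0,0,0,0,0,0,0,0,0,3,0,0,0,0,3,3,0,5,0,0,0,0,2]
Step 17: insert r at [8, 9, 32] -> counters=[0,0,2,0,0,0,0,0,6,8,0,0,0,0,0,0,0,0,0,0,0,0,0,0,3,0,0,0,0,3,3,0,6,0,0,0,0,2]
Step 18: delete r at [8, 9, 32] -> counters=[0,0,2,0,0,0,0,0,5,7,0,0,0,0,0,0,0,0,0,0,0,0,0,0,3,0,0,0,0,3,3,0,5,0,0,0,0,2]
Step 19: insert q at [24, 29, 30] -> counters=[0,0,2,0,0,0,0,0,5,7,0,0,0,0,0,0,0,0,0,0,0,0,0,0,4,0,0,0,0,4,4,0,5,0,0,0,0,2]
Final counters=[0,0,2,0,0,0,0,0,5,7,0,0,0,0,0,0,0,0,0,0,0,0,0,0,4,0,0,0,0,4,4,0,5,0,0,0,0,2] -> counters[32]=5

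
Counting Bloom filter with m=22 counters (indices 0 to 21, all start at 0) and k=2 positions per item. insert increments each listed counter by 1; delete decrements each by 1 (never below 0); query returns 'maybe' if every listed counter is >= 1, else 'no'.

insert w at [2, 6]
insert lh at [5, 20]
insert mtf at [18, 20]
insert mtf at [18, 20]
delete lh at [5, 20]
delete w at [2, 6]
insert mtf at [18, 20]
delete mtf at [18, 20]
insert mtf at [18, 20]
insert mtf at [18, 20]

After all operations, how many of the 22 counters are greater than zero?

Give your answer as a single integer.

Answer: 2

Derivation:
Step 1: insert w at [2, 6] -> counters=[0,0,1,0,0,0,1,0,0,0,0,0,0,0,0,0,0,0,0,0,0,0]
Step 2: insert lh at [5, 20] -> counters=[0,0,1,0,0,1,1,0,0,0,0,0,0,0,0,0,0,0,0,0,1,0]
Step 3: insert mtf at [18, 20] -> counters=[0,0,1,0,0,1,1,0,0,0,0,0,0,0,0,0,0,0,1,0,2,0]
Step 4: insert mtf at [18, 20] -> counters=[0,0,1,0,0,1,1,0,0,0,0,0,0,0,0,0,0,0,2,0,3,0]
Step 5: delete lh at [5, 20] -> counters=[0,0,1,0,0,0,1,0,0,0,0,0,0,0,0,0,0,0,2,0,2,0]
Step 6: delete w at [2, 6] -> counters=[0,0,0,0,0,0,0,0,0,0,0,0,0,0,0,0,0,0,2,0,2,0]
Step 7: insert mtf at [18, 20] -> counters=[0,0,0,0,0,0,0,0,0,0,0,0,0,0,0,0,0,0,3,0,3,0]
Step 8: delete mtf at [18, 20] -> counters=[0,0,0,0,0,0,0,0,0,0,0,0,0,0,0,0,0,0,2,0,2,0]
Step 9: insert mtf at [18, 20] -> counters=[0,0,0,0,0,0,0,0,0,0,0,0,0,0,0,0,0,0,3,0,3,0]
Step 10: insert mtf at [18, 20] -> counters=[0,0,0,0,0,0,0,0,0,0,0,0,0,0,0,0,0,0,4,0,4,0]
Final counters=[0,0,0,0,0,0,0,0,0,0,0,0,0,0,0,0,0,0,4,0,4,0] -> 2 nonzero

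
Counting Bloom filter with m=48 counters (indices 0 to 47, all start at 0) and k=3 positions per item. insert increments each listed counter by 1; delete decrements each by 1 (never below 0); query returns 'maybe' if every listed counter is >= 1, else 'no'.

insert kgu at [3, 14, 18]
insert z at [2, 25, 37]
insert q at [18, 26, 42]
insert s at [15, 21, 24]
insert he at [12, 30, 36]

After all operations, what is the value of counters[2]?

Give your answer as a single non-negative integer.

Step 1: insert kgu at [3, 14, 18] -> counters=[0,0,0,1,0,0,0,0,0,0,0,0,0,0,1,0,0,0,1,0,0,0,0,0,0,0,0,0,0,0,0,0,0,0,0,0,0,0,0,0,0,0,0,0,0,0,0,0]
Step 2: insert z at [2, 25, 37] -> counters=[0,0,1,1,0,0,0,0,0,0,0,0,0,0,1,0,0,0,1,0,0,0,0,0,0,1,0,0,0,0,0,0,0,0,0,0,0,1,0,0,0,0,0,0,0,0,0,0]
Step 3: insert q at [18, 26, 42] -> counters=[0,0,1,1,0,0,0,0,0,0,0,0,0,0,1,0,0,0,2,0,0,0,0,0,0,1,1,0,0,0,0,0,0,0,0,0,0,1,0,0,0,0,1,0,0,0,0,0]
Step 4: insert s at [15, 21, 24] -> counters=[0,0,1,1,0,0,0,0,0,0,0,0,0,0,1,1,0,0,2,0,0,1,0,0,1,1,1,0,0,0,0,0,0,0,0,0,0,1,0,0,0,0,1,0,0,0,0,0]
Step 5: insert he at [12, 30, 36] -> counters=[0,0,1,1,0,0,0,0,0,0,0,0,1,0,1,1,0,0,2,0,0,1,0,0,1,1,1,0,0,0,1,0,0,0,0,0,1,1,0,0,0,0,1,0,0,0,0,0]
Final counters=[0,0,1,1,0,0,0,0,0,0,0,0,1,0,1,1,0,0,2,0,0,1,0,0,1,1,1,0,0,0,1,0,0,0,0,0,1,1,0,0,0,0,1,0,0,0,0,0] -> counters[2]=1

Answer: 1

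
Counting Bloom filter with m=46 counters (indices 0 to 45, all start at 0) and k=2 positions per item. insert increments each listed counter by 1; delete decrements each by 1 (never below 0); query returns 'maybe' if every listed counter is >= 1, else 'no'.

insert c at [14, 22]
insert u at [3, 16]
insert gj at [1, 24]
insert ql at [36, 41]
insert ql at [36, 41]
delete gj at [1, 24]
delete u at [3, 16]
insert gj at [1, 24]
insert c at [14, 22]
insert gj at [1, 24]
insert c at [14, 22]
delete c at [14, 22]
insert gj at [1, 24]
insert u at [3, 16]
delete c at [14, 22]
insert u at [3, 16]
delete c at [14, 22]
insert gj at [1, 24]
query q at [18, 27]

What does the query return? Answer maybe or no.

Answer: no

Derivation:
Step 1: insert c at [14, 22] -> counters=[0,0,0,0,0,0,0,0,0,0,0,0,0,0,1,0,0,0,0,0,0,0,1,0,0,0,0,0,0,0,0,0,0,0,0,0,0,0,0,0,0,0,0,0,0,0]
Step 2: insert u at [3, 16] -> counters=[0,0,0,1,0,0,0,0,0,0,0,0,0,0,1,0,1,0,0,0,0,0,1,0,0,0,0,0,0,0,0,0,0,0,0,0,0,0,0,0,0,0,0,0,0,0]
Step 3: insert gj at [1, 24] -> counters=[0,1,0,1,0,0,0,0,0,0,0,0,0,0,1,0,1,0,0,0,0,0,1,0,1,0,0,0,0,0,0,0,0,0,0,0,0,0,0,0,0,0,0,0,0,0]
Step 4: insert ql at [36, 41] -> counters=[0,1,0,1,0,0,0,0,0,0,0,0,0,0,1,0,1,0,0,0,0,0,1,0,1,0,0,0,0,0,0,0,0,0,0,0,1,0,0,0,0,1,0,0,0,0]
Step 5: insert ql at [36, 41] -> counters=[0,1,0,1,0,0,0,0,0,0,0,0,0,0,1,0,1,0,0,0,0,0,1,0,1,0,0,0,0,0,0,0,0,0,0,0,2,0,0,0,0,2,0,0,0,0]
Step 6: delete gj at [1, 24] -> counters=[0,0,0,1,0,0,0,0,0,0,0,0,0,0,1,0,1,0,0,0,0,0,1,0,0,0,0,0,0,0,0,0,0,0,0,0,2,0,0,0,0,2,0,0,0,0]
Step 7: delete u at [3, 16] -> counters=[0,0,0,0,0,0,0,0,0,0,0,0,0,0,1,0,0,0,0,0,0,0,1,0,0,0,0,0,0,0,0,0,0,0,0,0,2,0,0,0,0,2,0,0,0,0]
Step 8: insert gj at [1, 24] -> counters=[0,1,0,0,0,0,0,0,0,0,0,0,0,0,1,0,0,0,0,0,0,0,1,0,1,0,0,0,0,0,0,0,0,0,0,0,2,0,0,0,0,2,0,0,0,0]
Step 9: insert c at [14, 22] -> counters=[0,1,0,0,0,0,0,0,0,0,0,0,0,0,2,0,0,0,0,0,0,0,2,0,1,0,0,0,0,0,0,0,0,0,0,0,2,0,0,0,0,2,0,0,0,0]
Step 10: insert gj at [1, 24] -> counters=[0,2,0,0,0,0,0,0,0,0,0,0,0,0,2,0,0,0,0,0,0,0,2,0,2,0,0,0,0,0,0,0,0,0,0,0,2,0,0,0,0,2,0,0,0,0]
Step 11: insert c at [14, 22] -> counters=[0,2,0,0,0,0,0,0,0,0,0,0,0,0,3,0,0,0,0,0,0,0,3,0,2,0,0,0,0,0,0,0,0,0,0,0,2,0,0,0,0,2,0,0,0,0]
Step 12: delete c at [14, 22] -> counters=[0,2,0,0,0,0,0,0,0,0,0,0,0,0,2,0,0,0,0,0,0,0,2,0,2,0,0,0,0,0,0,0,0,0,0,0,2,0,0,0,0,2,0,0,0,0]
Step 13: insert gj at [1, 24] -> counters=[0,3,0,0,0,0,0,0,0,0,0,0,0,0,2,0,0,0,0,0,0,0,2,0,3,0,0,0,0,0,0,0,0,0,0,0,2,0,0,0,0,2,0,0,0,0]
Step 14: insert u at [3, 16] -> counters=[0,3,0,1,0,0,0,0,0,0,0,0,0,0,2,0,1,0,0,0,0,0,2,0,3,0,0,0,0,0,0,0,0,0,0,0,2,0,0,0,0,2,0,0,0,0]
Step 15: delete c at [14, 22] -> counters=[0,3,0,1,0,0,0,0,0,0,0,0,0,0,1,0,1,0,0,0,0,0,1,0,3,0,0,0,0,0,0,0,0,0,0,0,2,0,0,0,0,2,0,0,0,0]
Step 16: insert u at [3, 16] -> counters=[0,3,0,2,0,0,0,0,0,0,0,0,0,0,1,0,2,0,0,0,0,0,1,0,3,0,0,0,0,0,0,0,0,0,0,0,2,0,0,0,0,2,0,0,0,0]
Step 17: delete c at [14, 22] -> counters=[0,3,0,2,0,0,0,0,0,0,0,0,0,0,0,0,2,0,0,0,0,0,0,0,3,0,0,0,0,0,0,0,0,0,0,0,2,0,0,0,0,2,0,0,0,0]
Step 18: insert gj at [1, 24] -> counters=[0,4,0,2,0,0,0,0,0,0,0,0,0,0,0,0,2,0,0,0,0,0,0,0,4,0,0,0,0,0,0,0,0,0,0,0,2,0,0,0,0,2,0,0,0,0]
Query q: check counters[18]=0 counters[27]=0 -> no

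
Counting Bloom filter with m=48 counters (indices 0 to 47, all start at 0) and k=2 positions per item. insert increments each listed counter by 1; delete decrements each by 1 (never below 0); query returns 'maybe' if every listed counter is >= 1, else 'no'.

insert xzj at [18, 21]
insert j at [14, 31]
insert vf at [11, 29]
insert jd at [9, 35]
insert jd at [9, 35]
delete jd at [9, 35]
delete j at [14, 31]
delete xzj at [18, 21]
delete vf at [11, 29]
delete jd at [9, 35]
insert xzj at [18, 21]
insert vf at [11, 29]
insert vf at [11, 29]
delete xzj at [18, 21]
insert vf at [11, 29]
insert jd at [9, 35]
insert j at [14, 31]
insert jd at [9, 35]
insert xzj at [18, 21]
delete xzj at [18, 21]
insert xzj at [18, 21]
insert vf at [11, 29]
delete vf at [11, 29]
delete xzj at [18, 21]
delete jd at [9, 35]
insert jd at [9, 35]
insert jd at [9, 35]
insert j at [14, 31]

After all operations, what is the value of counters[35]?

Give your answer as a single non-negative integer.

Answer: 3

Derivation:
Step 1: insert xzj at [18, 21] -> counters=[0,0,0,0,0,0,0,0,0,0,0,0,0,0,0,0,0,0,1,0,0,1,0,0,0,0,0,0,0,0,0,0,0,0,0,0,0,0,0,0,0,0,0,0,0,0,0,0]
Step 2: insert j at [14, 31] -> counters=[0,0,0,0,0,0,0,0,0,0,0,0,0,0,1,0,0,0,1,0,0,1,0,0,0,0,0,0,0,0,0,1,0,0,0,0,0,0,0,0,0,0,0,0,0,0,0,0]
Step 3: insert vf at [11, 29] -> counters=[0,0,0,0,0,0,0,0,0,0,0,1,0,0,1,0,0,0,1,0,0,1,0,0,0,0,0,0,0,1,0,1,0,0,0,0,0,0,0,0,0,0,0,0,0,0,0,0]
Step 4: insert jd at [9, 35] -> counters=[0,0,0,0,0,0,0,0,0,1,0,1,0,0,1,0,0,0,1,0,0,1,0,0,0,0,0,0,0,1,0,1,0,0,0,1,0,0,0,0,0,0,0,0,0,0,0,0]
Step 5: insert jd at [9, 35] -> counters=[0,0,0,0,0,0,0,0,0,2,0,1,0,0,1,0,0,0,1,0,0,1,0,0,0,0,0,0,0,1,0,1,0,0,0,2,0,0,0,0,0,0,0,0,0,0,0,0]
Step 6: delete jd at [9, 35] -> counters=[0,0,0,0,0,0,0,0,0,1,0,1,0,0,1,0,0,0,1,0,0,1,0,0,0,0,0,0,0,1,0,1,0,0,0,1,0,0,0,0,0,0,0,0,0,0,0,0]
Step 7: delete j at [14, 31] -> counters=[0,0,0,0,0,0,0,0,0,1,0,1,0,0,0,0,0,0,1,0,0,1,0,0,0,0,0,0,0,1,0,0,0,0,0,1,0,0,0,0,0,0,0,0,0,0,0,0]
Step 8: delete xzj at [18, 21] -> counters=[0,0,0,0,0,0,0,0,0,1,0,1,0,0,0,0,0,0,0,0,0,0,0,0,0,0,0,0,0,1,0,0,0,0,0,1,0,0,0,0,0,0,0,0,0,0,0,0]
Step 9: delete vf at [11, 29] -> counters=[0,0,0,0,0,0,0,0,0,1,0,0,0,0,0,0,0,0,0,0,0,0,0,0,0,0,0,0,0,0,0,0,0,0,0,1,0,0,0,0,0,0,0,0,0,0,0,0]
Step 10: delete jd at [9, 35] -> counters=[0,0,0,0,0,0,0,0,0,0,0,0,0,0,0,0,0,0,0,0,0,0,0,0,0,0,0,0,0,0,0,0,0,0,0,0,0,0,0,0,0,0,0,0,0,0,0,0]
Step 11: insert xzj at [18, 21] -> counters=[0,0,0,0,0,0,0,0,0,0,0,0,0,0,0,0,0,0,1,0,0,1,0,0,0,0,0,0,0,0,0,0,0,0,0,0,0,0,0,0,0,0,0,0,0,0,0,0]
Step 12: insert vf at [11, 29] -> counters=[0,0,0,0,0,0,0,0,0,0,0,1,0,0,0,0,0,0,1,0,0,1,0,0,0,0,0,0,0,1,0,0,0,0,0,0,0,0,0,0,0,0,0,0,0,0,0,0]
Step 13: insert vf at [11, 29] -> counters=[0,0,0,0,0,0,0,0,0,0,0,2,0,0,0,0,0,0,1,0,0,1,0,0,0,0,0,0,0,2,0,0,0,0,0,0,0,0,0,0,0,0,0,0,0,0,0,0]
Step 14: delete xzj at [18, 21] -> counters=[0,0,0,0,0,0,0,0,0,0,0,2,0,0,0,0,0,0,0,0,0,0,0,0,0,0,0,0,0,2,0,0,0,0,0,0,0,0,0,0,0,0,0,0,0,0,0,0]
Step 15: insert vf at [11, 29] -> counters=[0,0,0,0,0,0,0,0,0,0,0,3,0,0,0,0,0,0,0,0,0,0,0,0,0,0,0,0,0,3,0,0,0,0,0,0,0,0,0,0,0,0,0,0,0,0,0,0]
Step 16: insert jd at [9, 35] -> counters=[0,0,0,0,0,0,0,0,0,1,0,3,0,0,0,0,0,0,0,0,0,0,0,0,0,0,0,0,0,3,0,0,0,0,0,1,0,0,0,0,0,0,0,0,0,0,0,0]
Step 17: insert j at [14, 31] -> counters=[0,0,0,0,0,0,0,0,0,1,0,3,0,0,1,0,0,0,0,0,0,0,0,0,0,0,0,0,0,3,0,1,0,0,0,1,0,0,0,0,0,0,0,0,0,0,0,0]
Step 18: insert jd at [9, 35] -> counters=[0,0,0,0,0,0,0,0,0,2,0,3,0,0,1,0,0,0,0,0,0,0,0,0,0,0,0,0,0,3,0,1,0,0,0,2,0,0,0,0,0,0,0,0,0,0,0,0]
Step 19: insert xzj at [18, 21] -> counters=[0,0,0,0,0,0,0,0,0,2,0,3,0,0,1,0,0,0,1,0,0,1,0,0,0,0,0,0,0,3,0,1,0,0,0,2,0,0,0,0,0,0,0,0,0,0,0,0]
Step 20: delete xzj at [18, 21] -> counters=[0,0,0,0,0,0,0,0,0,2,0,3,0,0,1,0,0,0,0,0,0,0,0,0,0,0,0,0,0,3,0,1,0,0,0,2,0,0,0,0,0,0,0,0,0,0,0,0]
Step 21: insert xzj at [18, 21] -> counters=[0,0,0,0,0,0,0,0,0,2,0,3,0,0,1,0,0,0,1,0,0,1,0,0,0,0,0,0,0,3,0,1,0,0,0,2,0,0,0,0,0,0,0,0,0,0,0,0]
Step 22: insert vf at [11, 29] -> counters=[0,0,0,0,0,0,0,0,0,2,0,4,0,0,1,0,0,0,1,0,0,1,0,0,0,0,0,0,0,4,0,1,0,0,0,2,0,0,0,0,0,0,0,0,0,0,0,0]
Step 23: delete vf at [11, 29] -> counters=[0,0,0,0,0,0,0,0,0,2,0,3,0,0,1,0,0,0,1,0,0,1,0,0,0,0,0,0,0,3,0,1,0,0,0,2,0,0,0,0,0,0,0,0,0,0,0,0]
Step 24: delete xzj at [18, 21] -> counters=[0,0,0,0,0,0,0,0,0,2,0,3,0,0,1,0,0,0,0,0,0,0,0,0,0,0,0,0,0,3,0,1,0,0,0,2,0,0,0,0,0,0,0,0,0,0,0,0]
Step 25: delete jd at [9, 35] -> counters=[0,0,0,0,0,0,0,0,0,1,0,3,0,0,1,0,0,0,0,0,0,0,0,0,0,0,0,0,0,3,0,1,0,0,0,1,0,0,0,0,0,0,0,0,0,0,0,0]
Step 26: insert jd at [9, 35] -> counters=[0,0,0,0,0,0,0,0,0,2,0,3,0,0,1,0,0,0,0,0,0,0,0,0,0,0,0,0,0,3,0,1,0,0,0,2,0,0,0,0,0,0,0,0,0,0,0,0]
Step 27: insert jd at [9, 35] -> counters=[0,0,0,0,0,0,0,0,0,3,0,3,0,0,1,0,0,0,0,0,0,0,0,0,0,0,0,0,0,3,0,1,0,0,0,3,0,0,0,0,0,0,0,0,0,0,0,0]
Step 28: insert j at [14, 31] -> counters=[0,0,0,0,0,0,0,0,0,3,0,3,0,0,2,0,0,0,0,0,0,0,0,0,0,0,0,0,0,3,0,2,0,0,0,3,0,0,0,0,0,0,0,0,0,0,0,0]
Final counters=[0,0,0,0,0,0,0,0,0,3,0,3,0,0,2,0,0,0,0,0,0,0,0,0,0,0,0,0,0,3,0,2,0,0,0,3,0,0,0,0,0,0,0,0,0,0,0,0] -> counters[35]=3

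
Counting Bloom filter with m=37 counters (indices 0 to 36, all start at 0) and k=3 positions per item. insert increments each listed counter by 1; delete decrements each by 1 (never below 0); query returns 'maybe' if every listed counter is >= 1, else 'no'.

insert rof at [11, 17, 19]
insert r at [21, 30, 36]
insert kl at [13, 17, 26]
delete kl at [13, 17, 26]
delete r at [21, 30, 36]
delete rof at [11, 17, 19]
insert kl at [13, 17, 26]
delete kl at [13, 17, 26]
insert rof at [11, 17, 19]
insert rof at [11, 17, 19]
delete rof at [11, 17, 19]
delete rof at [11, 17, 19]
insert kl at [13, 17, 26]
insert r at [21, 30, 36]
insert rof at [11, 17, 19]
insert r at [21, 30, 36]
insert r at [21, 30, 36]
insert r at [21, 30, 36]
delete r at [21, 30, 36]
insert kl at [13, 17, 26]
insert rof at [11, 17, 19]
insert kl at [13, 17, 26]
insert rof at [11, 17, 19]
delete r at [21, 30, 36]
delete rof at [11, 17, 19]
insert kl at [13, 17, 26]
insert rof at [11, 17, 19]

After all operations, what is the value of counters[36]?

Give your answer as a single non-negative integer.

Step 1: insert rof at [11, 17, 19] -> counters=[0,0,0,0,0,0,0,0,0,0,0,1,0,0,0,0,0,1,0,1,0,0,0,0,0,0,0,0,0,0,0,0,0,0,0,0,0]
Step 2: insert r at [21, 30, 36] -> counters=[0,0,0,0,0,0,0,0,0,0,0,1,0,0,0,0,0,1,0,1,0,1,0,0,0,0,0,0,0,0,1,0,0,0,0,0,1]
Step 3: insert kl at [13, 17, 26] -> counters=[0,0,0,0,0,0,0,0,0,0,0,1,0,1,0,0,0,2,0,1,0,1,0,0,0,0,1,0,0,0,1,0,0,0,0,0,1]
Step 4: delete kl at [13, 17, 26] -> counters=[0,0,0,0,0,0,0,0,0,0,0,1,0,0,0,0,0,1,0,1,0,1,0,0,0,0,0,0,0,0,1,0,0,0,0,0,1]
Step 5: delete r at [21, 30, 36] -> counters=[0,0,0,0,0,0,0,0,0,0,0,1,0,0,0,0,0,1,0,1,0,0,0,0,0,0,0,0,0,0,0,0,0,0,0,0,0]
Step 6: delete rof at [11, 17, 19] -> counters=[0,0,0,0,0,0,0,0,0,0,0,0,0,0,0,0,0,0,0,0,0,0,0,0,0,0,0,0,0,0,0,0,0,0,0,0,0]
Step 7: insert kl at [13, 17, 26] -> counters=[0,0,0,0,0,0,0,0,0,0,0,0,0,1,0,0,0,1,0,0,0,0,0,0,0,0,1,0,0,0,0,0,0,0,0,0,0]
Step 8: delete kl at [13, 17, 26] -> counters=[0,0,0,0,0,0,0,0,0,0,0,0,0,0,0,0,0,0,0,0,0,0,0,0,0,0,0,0,0,0,0,0,0,0,0,0,0]
Step 9: insert rof at [11, 17, 19] -> counters=[0,0,0,0,0,0,0,0,0,0,0,1,0,0,0,0,0,1,0,1,0,0,0,0,0,0,0,0,0,0,0,0,0,0,0,0,0]
Step 10: insert rof at [11, 17, 19] -> counters=[0,0,0,0,0,0,0,0,0,0,0,2,0,0,0,0,0,2,0,2,0,0,0,0,0,0,0,0,0,0,0,0,0,0,0,0,0]
Step 11: delete rof at [11, 17, 19] -> counters=[0,0,0,0,0,0,0,0,0,0,0,1,0,0,0,0,0,1,0,1,0,0,0,0,0,0,0,0,0,0,0,0,0,0,0,0,0]
Step 12: delete rof at [11, 17, 19] -> counters=[0,0,0,0,0,0,0,0,0,0,0,0,0,0,0,0,0,0,0,0,0,0,0,0,0,0,0,0,0,0,0,0,0,0,0,0,0]
Step 13: insert kl at [13, 17, 26] -> counters=[0,0,0,0,0,0,0,0,0,0,0,0,0,1,0,0,0,1,0,0,0,0,0,0,0,0,1,0,0,0,0,0,0,0,0,0,0]
Step 14: insert r at [21, 30, 36] -> counters=[0,0,0,0,0,0,0,0,0,0,0,0,0,1,0,0,0,1,0,0,0,1,0,0,0,0,1,0,0,0,1,0,0,0,0,0,1]
Step 15: insert rof at [11, 17, 19] -> counters=[0,0,0,0,0,0,0,0,0,0,0,1,0,1,0,0,0,2,0,1,0,1,0,0,0,0,1,0,0,0,1,0,0,0,0,0,1]
Step 16: insert r at [21, 30, 36] -> counters=[0,0,0,0,0,0,0,0,0,0,0,1,0,1,0,0,0,2,0,1,0,2,0,0,0,0,1,0,0,0,2,0,0,0,0,0,2]
Step 17: insert r at [21, 30, 36] -> counters=[0,0,0,0,0,0,0,0,0,0,0,1,0,1,0,0,0,2,0,1,0,3,0,0,0,0,1,0,0,0,3,0,0,0,0,0,3]
Step 18: insert r at [21, 30, 36] -> counters=[0,0,0,0,0,0,0,0,0,0,0,1,0,1,0,0,0,2,0,1,0,4,0,0,0,0,1,0,0,0,4,0,0,0,0,0,4]
Step 19: delete r at [21, 30, 36] -> counters=[0,0,0,0,0,0,0,0,0,0,0,1,0,1,0,0,0,2,0,1,0,3,0,0,0,0,1,0,0,0,3,0,0,0,0,0,3]
Step 20: insert kl at [13, 17, 26] -> counters=[0,0,0,0,0,0,0,0,0,0,0,1,0,2,0,0,0,3,0,1,0,3,0,0,0,0,2,0,0,0,3,0,0,0,0,0,3]
Step 21: insert rof at [11, 17, 19] -> counters=[0,0,0,0,0,0,0,0,0,0,0,2,0,2,0,0,0,4,0,2,0,3,0,0,0,0,2,0,0,0,3,0,0,0,0,0,3]
Step 22: insert kl at [13, 17, 26] -> counters=[0,0,0,0,0,0,0,0,0,0,0,2,0,3,0,0,0,5,0,2,0,3,0,0,0,0,3,0,0,0,3,0,0,0,0,0,3]
Step 23: insert rof at [11, 17, 19] -> counters=[0,0,0,0,0,0,0,0,0,0,0,3,0,3,0,0,0,6,0,3,0,3,0,0,0,0,3,0,0,0,3,0,0,0,0,0,3]
Step 24: delete r at [21, 30, 36] -> counters=[0,0,0,0,0,0,0,0,0,0,0,3,0,3,0,0,0,6,0,3,0,2,0,0,0,0,3,0,0,0,2,0,0,0,0,0,2]
Step 25: delete rof at [11, 17, 19] -> counters=[0,0,0,0,0,0,0,0,0,0,0,2,0,3,0,0,0,5,0,2,0,2,0,0,0,0,3,0,0,0,2,0,0,0,0,0,2]
Step 26: insert kl at [13, 17, 26] -> counters=[0,0,0,0,0,0,0,0,0,0,0,2,0,4,0,0,0,6,0,2,0,2,0,0,0,0,4,0,0,0,2,0,0,0,0,0,2]
Step 27: insert rof at [11, 17, 19] -> counters=[0,0,0,0,0,0,0,0,0,0,0,3,0,4,0,0,0,7,0,3,0,2,0,0,0,0,4,0,0,0,2,0,0,0,0,0,2]
Final counters=[0,0,0,0,0,0,0,0,0,0,0,3,0,4,0,0,0,7,0,3,0,2,0,0,0,0,4,0,0,0,2,0,0,0,0,0,2] -> counters[36]=2

Answer: 2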